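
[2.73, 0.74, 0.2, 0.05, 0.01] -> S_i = 2.73*0.27^i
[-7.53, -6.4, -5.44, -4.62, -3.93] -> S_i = -7.53*0.85^i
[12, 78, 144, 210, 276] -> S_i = 12 + 66*i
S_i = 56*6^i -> [56, 336, 2016, 12096, 72576]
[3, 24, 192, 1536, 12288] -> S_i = 3*8^i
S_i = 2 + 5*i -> [2, 7, 12, 17, 22]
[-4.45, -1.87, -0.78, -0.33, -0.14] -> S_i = -4.45*0.42^i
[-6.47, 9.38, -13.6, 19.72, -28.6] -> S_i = -6.47*(-1.45)^i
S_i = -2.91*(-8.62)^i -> [-2.91, 25.08, -216.23, 1863.87, -16066.53]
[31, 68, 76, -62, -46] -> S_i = Random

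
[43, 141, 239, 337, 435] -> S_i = 43 + 98*i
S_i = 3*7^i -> [3, 21, 147, 1029, 7203]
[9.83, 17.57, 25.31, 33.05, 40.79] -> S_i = 9.83 + 7.74*i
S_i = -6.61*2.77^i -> [-6.61, -18.31, -50.72, -140.49, -389.15]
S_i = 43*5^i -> [43, 215, 1075, 5375, 26875]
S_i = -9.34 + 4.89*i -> [-9.34, -4.45, 0.44, 5.33, 10.22]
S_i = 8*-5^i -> [8, -40, 200, -1000, 5000]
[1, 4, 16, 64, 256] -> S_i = 1*4^i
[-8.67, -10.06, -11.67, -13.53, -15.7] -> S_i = -8.67*1.16^i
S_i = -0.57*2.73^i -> [-0.57, -1.56, -4.25, -11.6, -31.66]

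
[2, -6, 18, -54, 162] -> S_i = 2*-3^i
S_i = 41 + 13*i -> [41, 54, 67, 80, 93]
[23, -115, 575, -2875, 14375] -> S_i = 23*-5^i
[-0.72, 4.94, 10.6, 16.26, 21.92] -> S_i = -0.72 + 5.66*i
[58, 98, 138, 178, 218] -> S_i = 58 + 40*i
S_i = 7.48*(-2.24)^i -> [7.48, -16.76, 37.53, -84.07, 188.32]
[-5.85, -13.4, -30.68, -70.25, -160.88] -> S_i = -5.85*2.29^i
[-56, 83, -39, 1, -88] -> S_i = Random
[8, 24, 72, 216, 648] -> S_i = 8*3^i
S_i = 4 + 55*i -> [4, 59, 114, 169, 224]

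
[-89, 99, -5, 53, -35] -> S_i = Random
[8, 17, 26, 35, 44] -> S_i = 8 + 9*i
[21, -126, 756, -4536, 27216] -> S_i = 21*-6^i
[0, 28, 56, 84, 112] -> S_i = 0 + 28*i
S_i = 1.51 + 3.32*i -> [1.51, 4.83, 8.15, 11.47, 14.79]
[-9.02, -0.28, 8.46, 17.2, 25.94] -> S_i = -9.02 + 8.74*i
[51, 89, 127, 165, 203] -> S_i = 51 + 38*i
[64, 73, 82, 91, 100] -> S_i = 64 + 9*i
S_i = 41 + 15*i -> [41, 56, 71, 86, 101]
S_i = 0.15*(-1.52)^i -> [0.15, -0.23, 0.35, -0.53, 0.8]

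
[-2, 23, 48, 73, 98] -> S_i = -2 + 25*i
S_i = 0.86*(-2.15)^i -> [0.86, -1.85, 3.98, -8.55, 18.38]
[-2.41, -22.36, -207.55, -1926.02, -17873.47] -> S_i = -2.41*9.28^i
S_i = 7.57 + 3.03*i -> [7.57, 10.6, 13.63, 16.66, 19.69]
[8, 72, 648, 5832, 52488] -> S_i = 8*9^i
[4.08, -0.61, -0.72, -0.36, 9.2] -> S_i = Random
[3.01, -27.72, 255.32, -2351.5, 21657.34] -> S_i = 3.01*(-9.21)^i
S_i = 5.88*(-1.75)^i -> [5.88, -10.29, 18.01, -31.51, 55.15]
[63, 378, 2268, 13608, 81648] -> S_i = 63*6^i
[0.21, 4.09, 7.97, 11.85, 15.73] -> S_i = 0.21 + 3.88*i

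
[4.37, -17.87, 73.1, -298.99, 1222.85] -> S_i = 4.37*(-4.09)^i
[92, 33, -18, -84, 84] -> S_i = Random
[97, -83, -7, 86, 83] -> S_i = Random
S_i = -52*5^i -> [-52, -260, -1300, -6500, -32500]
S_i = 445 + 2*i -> [445, 447, 449, 451, 453]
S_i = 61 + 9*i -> [61, 70, 79, 88, 97]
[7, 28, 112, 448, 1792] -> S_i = 7*4^i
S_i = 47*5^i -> [47, 235, 1175, 5875, 29375]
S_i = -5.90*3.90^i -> [-5.9, -23.01, -89.74, -349.98, -1364.93]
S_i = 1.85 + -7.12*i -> [1.85, -5.27, -12.39, -19.51, -26.63]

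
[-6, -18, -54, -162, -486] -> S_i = -6*3^i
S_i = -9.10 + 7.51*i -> [-9.1, -1.59, 5.92, 13.43, 20.94]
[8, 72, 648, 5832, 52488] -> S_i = 8*9^i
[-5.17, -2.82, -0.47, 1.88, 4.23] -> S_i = -5.17 + 2.35*i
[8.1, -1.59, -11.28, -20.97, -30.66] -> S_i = 8.10 + -9.69*i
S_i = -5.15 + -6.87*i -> [-5.15, -12.02, -18.89, -25.76, -32.63]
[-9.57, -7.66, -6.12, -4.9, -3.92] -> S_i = -9.57*0.80^i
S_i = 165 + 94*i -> [165, 259, 353, 447, 541]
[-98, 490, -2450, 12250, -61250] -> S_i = -98*-5^i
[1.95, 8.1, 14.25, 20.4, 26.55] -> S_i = 1.95 + 6.15*i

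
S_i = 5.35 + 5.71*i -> [5.35, 11.06, 16.77, 22.48, 28.19]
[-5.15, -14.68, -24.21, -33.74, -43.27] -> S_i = -5.15 + -9.53*i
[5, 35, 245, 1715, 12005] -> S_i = 5*7^i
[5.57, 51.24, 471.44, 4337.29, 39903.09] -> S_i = 5.57*9.20^i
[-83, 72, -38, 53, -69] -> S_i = Random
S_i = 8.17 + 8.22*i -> [8.17, 16.39, 24.61, 32.83, 41.05]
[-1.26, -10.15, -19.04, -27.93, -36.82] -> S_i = -1.26 + -8.89*i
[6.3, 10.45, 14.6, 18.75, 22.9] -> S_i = 6.30 + 4.15*i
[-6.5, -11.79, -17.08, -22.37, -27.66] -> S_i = -6.50 + -5.29*i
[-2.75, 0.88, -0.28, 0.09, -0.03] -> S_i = -2.75*(-0.32)^i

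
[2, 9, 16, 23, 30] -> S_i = 2 + 7*i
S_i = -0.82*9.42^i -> [-0.82, -7.72, -72.76, -685.44, -6456.8]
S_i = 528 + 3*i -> [528, 531, 534, 537, 540]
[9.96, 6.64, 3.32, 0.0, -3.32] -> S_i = 9.96 + -3.32*i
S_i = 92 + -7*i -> [92, 85, 78, 71, 64]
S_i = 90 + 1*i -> [90, 91, 92, 93, 94]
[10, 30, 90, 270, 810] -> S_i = 10*3^i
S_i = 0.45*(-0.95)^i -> [0.45, -0.43, 0.41, -0.39, 0.37]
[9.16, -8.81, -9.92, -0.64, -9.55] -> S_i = Random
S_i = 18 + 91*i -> [18, 109, 200, 291, 382]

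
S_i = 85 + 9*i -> [85, 94, 103, 112, 121]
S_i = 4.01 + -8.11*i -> [4.01, -4.1, -12.21, -20.32, -28.43]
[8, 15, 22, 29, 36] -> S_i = 8 + 7*i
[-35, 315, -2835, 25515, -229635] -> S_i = -35*-9^i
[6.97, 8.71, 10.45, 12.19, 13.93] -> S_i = 6.97 + 1.74*i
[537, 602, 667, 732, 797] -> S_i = 537 + 65*i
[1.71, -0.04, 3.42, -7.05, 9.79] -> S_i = Random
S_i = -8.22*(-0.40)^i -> [-8.22, 3.29, -1.32, 0.53, -0.21]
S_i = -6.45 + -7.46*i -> [-6.45, -13.91, -21.37, -28.83, -36.29]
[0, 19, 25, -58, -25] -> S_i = Random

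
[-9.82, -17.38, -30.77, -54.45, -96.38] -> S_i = -9.82*1.77^i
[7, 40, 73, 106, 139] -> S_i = 7 + 33*i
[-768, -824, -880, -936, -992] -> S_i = -768 + -56*i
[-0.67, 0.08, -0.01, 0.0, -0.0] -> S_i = -0.67*(-0.12)^i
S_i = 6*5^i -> [6, 30, 150, 750, 3750]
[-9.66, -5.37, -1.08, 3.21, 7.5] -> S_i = -9.66 + 4.29*i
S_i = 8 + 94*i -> [8, 102, 196, 290, 384]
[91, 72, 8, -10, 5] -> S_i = Random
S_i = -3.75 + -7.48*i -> [-3.75, -11.23, -18.71, -26.19, -33.67]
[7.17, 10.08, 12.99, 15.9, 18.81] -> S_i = 7.17 + 2.91*i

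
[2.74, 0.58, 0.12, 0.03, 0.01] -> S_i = 2.74*0.21^i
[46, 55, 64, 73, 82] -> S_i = 46 + 9*i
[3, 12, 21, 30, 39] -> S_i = 3 + 9*i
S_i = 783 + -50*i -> [783, 733, 683, 633, 583]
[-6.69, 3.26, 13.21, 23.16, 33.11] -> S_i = -6.69 + 9.95*i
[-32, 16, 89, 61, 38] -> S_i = Random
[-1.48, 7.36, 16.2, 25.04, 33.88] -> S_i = -1.48 + 8.84*i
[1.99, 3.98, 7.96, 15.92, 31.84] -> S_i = 1.99*2.00^i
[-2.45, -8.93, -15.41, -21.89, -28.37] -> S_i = -2.45 + -6.48*i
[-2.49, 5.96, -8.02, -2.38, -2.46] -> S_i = Random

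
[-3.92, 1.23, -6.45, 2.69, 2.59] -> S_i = Random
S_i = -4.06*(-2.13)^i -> [-4.06, 8.65, -18.42, 39.23, -83.57]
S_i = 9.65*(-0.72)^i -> [9.65, -6.95, 5.0, -3.6, 2.59]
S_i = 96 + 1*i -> [96, 97, 98, 99, 100]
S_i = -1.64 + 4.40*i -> [-1.64, 2.76, 7.16, 11.56, 15.96]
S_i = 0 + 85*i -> [0, 85, 170, 255, 340]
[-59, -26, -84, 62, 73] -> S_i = Random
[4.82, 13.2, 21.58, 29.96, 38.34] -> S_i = 4.82 + 8.38*i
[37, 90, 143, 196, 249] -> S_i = 37 + 53*i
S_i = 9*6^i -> [9, 54, 324, 1944, 11664]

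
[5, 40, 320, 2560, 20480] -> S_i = 5*8^i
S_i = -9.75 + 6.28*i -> [-9.75, -3.47, 2.81, 9.09, 15.37]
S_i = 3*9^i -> [3, 27, 243, 2187, 19683]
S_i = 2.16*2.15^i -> [2.16, 4.64, 9.98, 21.47, 46.15]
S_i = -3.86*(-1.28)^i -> [-3.86, 4.94, -6.32, 8.1, -10.36]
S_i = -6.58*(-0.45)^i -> [-6.58, 2.96, -1.33, 0.6, -0.27]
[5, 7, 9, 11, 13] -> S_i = 5 + 2*i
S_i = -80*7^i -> [-80, -560, -3920, -27440, -192080]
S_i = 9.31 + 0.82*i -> [9.31, 10.13, 10.95, 11.77, 12.59]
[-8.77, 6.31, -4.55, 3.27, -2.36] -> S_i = -8.77*(-0.72)^i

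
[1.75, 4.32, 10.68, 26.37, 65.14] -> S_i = 1.75*2.47^i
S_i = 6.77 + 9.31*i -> [6.77, 16.08, 25.39, 34.7, 44.01]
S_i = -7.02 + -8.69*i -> [-7.02, -15.71, -24.4, -33.09, -41.78]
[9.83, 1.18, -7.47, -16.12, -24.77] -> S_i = 9.83 + -8.65*i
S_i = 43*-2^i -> [43, -86, 172, -344, 688]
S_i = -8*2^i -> [-8, -16, -32, -64, -128]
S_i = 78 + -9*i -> [78, 69, 60, 51, 42]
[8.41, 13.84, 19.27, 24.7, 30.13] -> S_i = 8.41 + 5.43*i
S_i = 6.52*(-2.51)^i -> [6.52, -16.37, 41.08, -103.1, 258.79]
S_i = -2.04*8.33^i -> [-2.04, -16.99, -141.55, -1179.14, -9822.23]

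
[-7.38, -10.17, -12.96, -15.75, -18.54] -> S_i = -7.38 + -2.79*i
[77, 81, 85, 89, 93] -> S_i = 77 + 4*i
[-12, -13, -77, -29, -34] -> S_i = Random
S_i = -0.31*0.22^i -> [-0.31, -0.07, -0.02, -0.0, -0.0]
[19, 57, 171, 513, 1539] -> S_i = 19*3^i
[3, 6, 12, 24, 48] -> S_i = 3*2^i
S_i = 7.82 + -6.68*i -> [7.82, 1.14, -5.54, -12.22, -18.9]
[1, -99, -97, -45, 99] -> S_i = Random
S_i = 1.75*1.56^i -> [1.75, 2.73, 4.26, 6.64, 10.36]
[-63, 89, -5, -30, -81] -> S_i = Random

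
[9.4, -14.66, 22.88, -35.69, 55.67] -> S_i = 9.40*(-1.56)^i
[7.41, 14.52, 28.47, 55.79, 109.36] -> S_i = 7.41*1.96^i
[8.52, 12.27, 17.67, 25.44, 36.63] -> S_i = 8.52*1.44^i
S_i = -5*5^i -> [-5, -25, -125, -625, -3125]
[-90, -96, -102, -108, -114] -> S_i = -90 + -6*i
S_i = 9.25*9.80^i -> [9.25, 90.65, 888.37, 8706.03, 85319.05]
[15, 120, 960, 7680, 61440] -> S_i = 15*8^i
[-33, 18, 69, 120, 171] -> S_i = -33 + 51*i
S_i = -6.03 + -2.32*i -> [-6.03, -8.35, -10.67, -12.99, -15.31]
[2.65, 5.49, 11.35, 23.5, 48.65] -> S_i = 2.65*2.07^i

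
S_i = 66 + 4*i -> [66, 70, 74, 78, 82]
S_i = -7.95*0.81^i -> [-7.95, -6.44, -5.22, -4.22, -3.42]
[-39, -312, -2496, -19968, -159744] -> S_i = -39*8^i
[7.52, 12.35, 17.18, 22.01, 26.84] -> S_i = 7.52 + 4.83*i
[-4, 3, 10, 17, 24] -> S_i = -4 + 7*i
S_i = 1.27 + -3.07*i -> [1.27, -1.8, -4.87, -7.94, -11.01]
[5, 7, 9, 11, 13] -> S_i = 5 + 2*i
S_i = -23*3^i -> [-23, -69, -207, -621, -1863]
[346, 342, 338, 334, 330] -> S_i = 346 + -4*i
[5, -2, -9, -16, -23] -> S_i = 5 + -7*i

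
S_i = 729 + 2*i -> [729, 731, 733, 735, 737]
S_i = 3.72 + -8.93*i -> [3.72, -5.21, -14.14, -23.07, -32.0]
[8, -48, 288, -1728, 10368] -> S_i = 8*-6^i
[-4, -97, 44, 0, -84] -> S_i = Random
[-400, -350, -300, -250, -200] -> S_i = -400 + 50*i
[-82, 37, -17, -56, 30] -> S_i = Random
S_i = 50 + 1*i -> [50, 51, 52, 53, 54]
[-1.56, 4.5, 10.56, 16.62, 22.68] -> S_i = -1.56 + 6.06*i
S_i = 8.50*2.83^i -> [8.5, 24.06, 68.08, 192.65, 545.21]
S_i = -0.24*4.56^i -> [-0.24, -1.09, -4.99, -22.76, -103.77]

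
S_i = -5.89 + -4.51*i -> [-5.89, -10.4, -14.91, -19.42, -23.93]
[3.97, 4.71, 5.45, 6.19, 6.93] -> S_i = 3.97 + 0.74*i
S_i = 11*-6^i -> [11, -66, 396, -2376, 14256]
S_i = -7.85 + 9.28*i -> [-7.85, 1.43, 10.71, 19.99, 29.27]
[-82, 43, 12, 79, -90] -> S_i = Random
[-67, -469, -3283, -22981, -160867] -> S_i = -67*7^i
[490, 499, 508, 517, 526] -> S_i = 490 + 9*i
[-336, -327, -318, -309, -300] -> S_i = -336 + 9*i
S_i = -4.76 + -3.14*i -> [-4.76, -7.9, -11.04, -14.18, -17.32]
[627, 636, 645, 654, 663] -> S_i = 627 + 9*i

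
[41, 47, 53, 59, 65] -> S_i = 41 + 6*i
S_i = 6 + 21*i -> [6, 27, 48, 69, 90]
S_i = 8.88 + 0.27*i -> [8.88, 9.15, 9.42, 9.69, 9.96]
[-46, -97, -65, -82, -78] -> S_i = Random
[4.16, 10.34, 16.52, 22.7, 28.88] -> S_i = 4.16 + 6.18*i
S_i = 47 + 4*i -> [47, 51, 55, 59, 63]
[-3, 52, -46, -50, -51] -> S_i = Random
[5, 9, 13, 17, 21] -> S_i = 5 + 4*i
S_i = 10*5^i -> [10, 50, 250, 1250, 6250]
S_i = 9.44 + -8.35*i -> [9.44, 1.09, -7.26, -15.61, -23.96]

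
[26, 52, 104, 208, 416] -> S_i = 26*2^i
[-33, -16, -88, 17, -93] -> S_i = Random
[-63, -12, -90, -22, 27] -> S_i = Random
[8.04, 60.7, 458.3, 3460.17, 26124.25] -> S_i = 8.04*7.55^i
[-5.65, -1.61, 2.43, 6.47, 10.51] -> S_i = -5.65 + 4.04*i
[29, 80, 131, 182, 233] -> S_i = 29 + 51*i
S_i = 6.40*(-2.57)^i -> [6.4, -16.45, 42.27, -108.64, 279.2]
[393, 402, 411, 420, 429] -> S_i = 393 + 9*i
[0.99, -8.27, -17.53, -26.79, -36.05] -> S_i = 0.99 + -9.26*i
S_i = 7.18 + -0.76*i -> [7.18, 6.42, 5.66, 4.9, 4.14]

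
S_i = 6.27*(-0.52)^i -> [6.27, -3.26, 1.7, -0.88, 0.46]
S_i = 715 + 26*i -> [715, 741, 767, 793, 819]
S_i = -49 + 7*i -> [-49, -42, -35, -28, -21]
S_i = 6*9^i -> [6, 54, 486, 4374, 39366]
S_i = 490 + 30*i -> [490, 520, 550, 580, 610]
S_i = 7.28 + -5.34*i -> [7.28, 1.94, -3.4, -8.74, -14.08]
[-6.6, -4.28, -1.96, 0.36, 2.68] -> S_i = -6.60 + 2.32*i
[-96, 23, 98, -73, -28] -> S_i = Random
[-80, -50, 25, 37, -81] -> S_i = Random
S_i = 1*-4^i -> [1, -4, 16, -64, 256]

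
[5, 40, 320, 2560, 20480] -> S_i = 5*8^i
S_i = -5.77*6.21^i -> [-5.77, -35.83, -222.51, -1381.82, -8581.09]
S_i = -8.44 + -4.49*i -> [-8.44, -12.93, -17.42, -21.91, -26.4]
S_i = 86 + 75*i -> [86, 161, 236, 311, 386]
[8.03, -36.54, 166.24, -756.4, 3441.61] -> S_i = 8.03*(-4.55)^i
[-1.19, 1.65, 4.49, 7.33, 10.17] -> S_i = -1.19 + 2.84*i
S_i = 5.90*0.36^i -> [5.9, 2.12, 0.76, 0.28, 0.1]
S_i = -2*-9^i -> [-2, 18, -162, 1458, -13122]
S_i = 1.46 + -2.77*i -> [1.46, -1.31, -4.08, -6.85, -9.62]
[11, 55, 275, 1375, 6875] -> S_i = 11*5^i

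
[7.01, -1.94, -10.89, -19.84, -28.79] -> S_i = 7.01 + -8.95*i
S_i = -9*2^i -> [-9, -18, -36, -72, -144]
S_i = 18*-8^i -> [18, -144, 1152, -9216, 73728]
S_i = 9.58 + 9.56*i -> [9.58, 19.14, 28.7, 38.26, 47.82]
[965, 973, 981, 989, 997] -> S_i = 965 + 8*i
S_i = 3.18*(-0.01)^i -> [3.18, -0.03, 0.0, -0.0, 0.0]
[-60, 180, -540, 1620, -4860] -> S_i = -60*-3^i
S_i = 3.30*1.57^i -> [3.3, 5.18, 8.13, 12.77, 20.05]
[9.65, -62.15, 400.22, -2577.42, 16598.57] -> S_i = 9.65*(-6.44)^i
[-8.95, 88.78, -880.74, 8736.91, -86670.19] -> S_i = -8.95*(-9.92)^i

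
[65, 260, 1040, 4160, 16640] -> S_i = 65*4^i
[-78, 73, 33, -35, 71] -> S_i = Random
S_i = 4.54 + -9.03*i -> [4.54, -4.49, -13.52, -22.55, -31.58]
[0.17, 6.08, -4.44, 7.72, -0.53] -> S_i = Random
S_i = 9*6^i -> [9, 54, 324, 1944, 11664]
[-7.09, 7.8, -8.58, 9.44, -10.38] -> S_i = -7.09*(-1.10)^i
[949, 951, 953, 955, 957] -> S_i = 949 + 2*i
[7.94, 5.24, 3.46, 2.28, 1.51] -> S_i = 7.94*0.66^i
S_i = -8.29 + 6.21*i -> [-8.29, -2.08, 4.13, 10.34, 16.55]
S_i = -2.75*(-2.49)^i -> [-2.75, 6.85, -17.05, 42.46, -105.71]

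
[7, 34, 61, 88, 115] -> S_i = 7 + 27*i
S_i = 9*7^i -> [9, 63, 441, 3087, 21609]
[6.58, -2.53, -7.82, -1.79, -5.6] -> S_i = Random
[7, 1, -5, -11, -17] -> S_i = 7 + -6*i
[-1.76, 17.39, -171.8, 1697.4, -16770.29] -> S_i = -1.76*(-9.88)^i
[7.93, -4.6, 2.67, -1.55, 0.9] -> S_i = 7.93*(-0.58)^i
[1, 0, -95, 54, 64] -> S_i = Random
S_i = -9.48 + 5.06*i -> [-9.48, -4.42, 0.64, 5.7, 10.76]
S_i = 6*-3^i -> [6, -18, 54, -162, 486]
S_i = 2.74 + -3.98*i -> [2.74, -1.24, -5.22, -9.2, -13.18]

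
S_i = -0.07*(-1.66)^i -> [-0.07, 0.12, -0.19, 0.32, -0.53]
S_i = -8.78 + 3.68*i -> [-8.78, -5.1, -1.42, 2.26, 5.94]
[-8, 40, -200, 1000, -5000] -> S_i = -8*-5^i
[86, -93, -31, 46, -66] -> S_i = Random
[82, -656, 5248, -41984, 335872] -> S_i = 82*-8^i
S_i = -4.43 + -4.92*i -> [-4.43, -9.35, -14.27, -19.19, -24.11]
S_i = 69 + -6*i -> [69, 63, 57, 51, 45]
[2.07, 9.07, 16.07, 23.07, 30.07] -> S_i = 2.07 + 7.00*i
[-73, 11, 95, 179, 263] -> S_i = -73 + 84*i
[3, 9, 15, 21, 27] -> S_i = 3 + 6*i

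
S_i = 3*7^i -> [3, 21, 147, 1029, 7203]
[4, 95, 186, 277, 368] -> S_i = 4 + 91*i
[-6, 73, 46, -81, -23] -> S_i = Random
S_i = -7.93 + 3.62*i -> [-7.93, -4.31, -0.69, 2.93, 6.55]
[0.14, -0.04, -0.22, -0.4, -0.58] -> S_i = 0.14 + -0.18*i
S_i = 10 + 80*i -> [10, 90, 170, 250, 330]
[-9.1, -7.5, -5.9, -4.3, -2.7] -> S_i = -9.10 + 1.60*i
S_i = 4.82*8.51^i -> [4.82, 41.02, 349.06, 2970.54, 25279.31]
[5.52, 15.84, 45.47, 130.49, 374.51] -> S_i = 5.52*2.87^i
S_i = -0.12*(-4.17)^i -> [-0.12, 0.5, -2.09, 8.7, -36.28]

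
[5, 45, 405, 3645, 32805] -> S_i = 5*9^i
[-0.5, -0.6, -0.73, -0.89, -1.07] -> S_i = -0.50*1.21^i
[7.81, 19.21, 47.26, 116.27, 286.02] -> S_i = 7.81*2.46^i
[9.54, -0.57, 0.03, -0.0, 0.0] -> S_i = 9.54*(-0.06)^i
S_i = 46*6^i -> [46, 276, 1656, 9936, 59616]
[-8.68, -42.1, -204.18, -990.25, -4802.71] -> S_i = -8.68*4.85^i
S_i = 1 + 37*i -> [1, 38, 75, 112, 149]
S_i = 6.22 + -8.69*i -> [6.22, -2.47, -11.16, -19.85, -28.54]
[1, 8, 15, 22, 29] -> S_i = 1 + 7*i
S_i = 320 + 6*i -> [320, 326, 332, 338, 344]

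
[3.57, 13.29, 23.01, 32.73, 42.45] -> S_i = 3.57 + 9.72*i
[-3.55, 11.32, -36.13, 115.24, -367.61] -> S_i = -3.55*(-3.19)^i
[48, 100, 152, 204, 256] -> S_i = 48 + 52*i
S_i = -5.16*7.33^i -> [-5.16, -37.82, -277.24, -2032.18, -14895.86]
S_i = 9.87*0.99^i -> [9.87, 9.77, 9.67, 9.58, 9.48]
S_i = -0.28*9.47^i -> [-0.28, -2.65, -25.11, -237.8, -2251.95]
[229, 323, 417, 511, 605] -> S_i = 229 + 94*i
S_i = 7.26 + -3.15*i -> [7.26, 4.11, 0.96, -2.19, -5.34]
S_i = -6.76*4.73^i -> [-6.76, -31.97, -151.24, -715.37, -3383.7]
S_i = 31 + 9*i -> [31, 40, 49, 58, 67]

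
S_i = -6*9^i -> [-6, -54, -486, -4374, -39366]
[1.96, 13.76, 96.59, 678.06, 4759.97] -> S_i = 1.96*7.02^i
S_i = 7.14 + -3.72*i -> [7.14, 3.42, -0.3, -4.02, -7.74]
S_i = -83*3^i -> [-83, -249, -747, -2241, -6723]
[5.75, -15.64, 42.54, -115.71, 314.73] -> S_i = 5.75*(-2.72)^i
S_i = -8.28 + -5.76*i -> [-8.28, -14.04, -19.8, -25.56, -31.32]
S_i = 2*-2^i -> [2, -4, 8, -16, 32]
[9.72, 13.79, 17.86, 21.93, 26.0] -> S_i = 9.72 + 4.07*i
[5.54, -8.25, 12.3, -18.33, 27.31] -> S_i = 5.54*(-1.49)^i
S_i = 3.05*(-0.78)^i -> [3.05, -2.38, 1.86, -1.45, 1.13]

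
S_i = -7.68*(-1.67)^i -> [-7.68, 12.83, -21.42, 35.77, -59.73]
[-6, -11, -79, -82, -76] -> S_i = Random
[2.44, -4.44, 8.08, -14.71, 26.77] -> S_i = 2.44*(-1.82)^i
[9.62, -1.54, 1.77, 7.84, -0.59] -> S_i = Random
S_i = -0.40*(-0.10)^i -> [-0.4, 0.04, -0.0, 0.0, -0.0]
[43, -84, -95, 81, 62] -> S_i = Random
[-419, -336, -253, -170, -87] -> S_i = -419 + 83*i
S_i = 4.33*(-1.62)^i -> [4.33, -7.01, 11.36, -18.41, 29.82]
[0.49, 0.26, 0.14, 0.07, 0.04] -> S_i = 0.49*0.53^i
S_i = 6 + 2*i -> [6, 8, 10, 12, 14]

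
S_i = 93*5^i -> [93, 465, 2325, 11625, 58125]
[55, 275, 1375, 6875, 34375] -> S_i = 55*5^i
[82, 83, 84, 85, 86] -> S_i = 82 + 1*i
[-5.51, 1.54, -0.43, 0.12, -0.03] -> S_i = -5.51*(-0.28)^i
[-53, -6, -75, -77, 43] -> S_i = Random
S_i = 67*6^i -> [67, 402, 2412, 14472, 86832]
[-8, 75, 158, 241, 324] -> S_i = -8 + 83*i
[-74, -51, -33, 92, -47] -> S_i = Random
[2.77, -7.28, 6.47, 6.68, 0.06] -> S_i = Random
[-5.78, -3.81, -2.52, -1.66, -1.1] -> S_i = -5.78*0.66^i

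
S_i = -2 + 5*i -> [-2, 3, 8, 13, 18]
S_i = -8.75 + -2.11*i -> [-8.75, -10.86, -12.97, -15.08, -17.19]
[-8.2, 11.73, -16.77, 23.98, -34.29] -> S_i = -8.20*(-1.43)^i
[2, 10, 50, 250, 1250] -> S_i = 2*5^i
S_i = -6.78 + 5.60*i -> [-6.78, -1.18, 4.42, 10.02, 15.62]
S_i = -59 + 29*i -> [-59, -30, -1, 28, 57]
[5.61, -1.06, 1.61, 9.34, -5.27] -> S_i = Random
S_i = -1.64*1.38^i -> [-1.64, -2.26, -3.12, -4.31, -5.95]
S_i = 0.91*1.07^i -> [0.91, 0.97, 1.04, 1.11, 1.19]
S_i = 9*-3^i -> [9, -27, 81, -243, 729]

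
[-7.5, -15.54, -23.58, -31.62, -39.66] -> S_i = -7.50 + -8.04*i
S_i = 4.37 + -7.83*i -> [4.37, -3.46, -11.29, -19.12, -26.95]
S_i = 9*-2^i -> [9, -18, 36, -72, 144]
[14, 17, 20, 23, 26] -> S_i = 14 + 3*i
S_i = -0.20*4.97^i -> [-0.2, -0.99, -4.94, -24.55, -122.03]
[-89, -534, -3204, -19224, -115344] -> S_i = -89*6^i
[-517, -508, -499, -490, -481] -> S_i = -517 + 9*i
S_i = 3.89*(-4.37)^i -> [3.89, -17.0, 74.29, -324.63, 1418.65]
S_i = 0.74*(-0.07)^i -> [0.74, -0.05, 0.0, -0.0, 0.0]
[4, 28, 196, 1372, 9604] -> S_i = 4*7^i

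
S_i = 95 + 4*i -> [95, 99, 103, 107, 111]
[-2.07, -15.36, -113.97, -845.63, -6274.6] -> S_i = -2.07*7.42^i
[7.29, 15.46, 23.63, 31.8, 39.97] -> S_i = 7.29 + 8.17*i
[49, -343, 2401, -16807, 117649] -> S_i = 49*-7^i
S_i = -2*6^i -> [-2, -12, -72, -432, -2592]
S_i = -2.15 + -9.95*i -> [-2.15, -12.1, -22.05, -32.0, -41.95]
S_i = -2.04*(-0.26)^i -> [-2.04, 0.53, -0.14, 0.04, -0.01]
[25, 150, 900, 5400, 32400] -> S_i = 25*6^i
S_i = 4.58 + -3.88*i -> [4.58, 0.7, -3.18, -7.06, -10.94]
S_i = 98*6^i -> [98, 588, 3528, 21168, 127008]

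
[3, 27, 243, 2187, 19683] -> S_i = 3*9^i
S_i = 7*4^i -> [7, 28, 112, 448, 1792]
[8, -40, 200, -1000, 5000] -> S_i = 8*-5^i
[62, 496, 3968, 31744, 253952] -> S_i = 62*8^i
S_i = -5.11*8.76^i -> [-5.11, -44.76, -392.13, -3435.05, -30091.05]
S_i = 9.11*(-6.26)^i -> [9.11, -57.03, 357.0, -2234.81, 13989.94]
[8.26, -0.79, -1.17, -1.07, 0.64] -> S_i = Random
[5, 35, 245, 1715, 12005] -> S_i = 5*7^i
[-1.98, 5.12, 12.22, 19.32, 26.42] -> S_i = -1.98 + 7.10*i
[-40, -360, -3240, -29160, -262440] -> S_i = -40*9^i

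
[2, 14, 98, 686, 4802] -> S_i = 2*7^i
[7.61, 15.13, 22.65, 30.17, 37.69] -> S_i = 7.61 + 7.52*i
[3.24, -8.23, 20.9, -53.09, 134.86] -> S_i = 3.24*(-2.54)^i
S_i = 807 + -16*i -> [807, 791, 775, 759, 743]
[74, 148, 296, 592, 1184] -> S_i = 74*2^i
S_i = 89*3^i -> [89, 267, 801, 2403, 7209]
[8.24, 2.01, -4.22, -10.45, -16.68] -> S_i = 8.24 + -6.23*i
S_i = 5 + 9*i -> [5, 14, 23, 32, 41]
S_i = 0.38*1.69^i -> [0.38, 0.64, 1.09, 1.83, 3.1]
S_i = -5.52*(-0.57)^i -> [-5.52, 3.15, -1.79, 1.02, -0.58]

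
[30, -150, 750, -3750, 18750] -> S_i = 30*-5^i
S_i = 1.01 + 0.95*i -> [1.01, 1.96, 2.91, 3.86, 4.81]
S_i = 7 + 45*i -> [7, 52, 97, 142, 187]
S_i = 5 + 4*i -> [5, 9, 13, 17, 21]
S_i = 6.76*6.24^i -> [6.76, 42.18, 263.22, 1642.48, 10249.08]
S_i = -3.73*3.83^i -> [-3.73, -14.29, -54.71, -209.56, -802.61]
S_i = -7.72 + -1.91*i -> [-7.72, -9.63, -11.54, -13.45, -15.36]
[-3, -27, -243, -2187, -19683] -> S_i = -3*9^i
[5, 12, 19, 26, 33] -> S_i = 5 + 7*i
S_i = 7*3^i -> [7, 21, 63, 189, 567]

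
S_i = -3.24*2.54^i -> [-3.24, -8.23, -20.9, -53.09, -134.86]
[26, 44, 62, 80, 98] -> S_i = 26 + 18*i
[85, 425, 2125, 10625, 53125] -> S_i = 85*5^i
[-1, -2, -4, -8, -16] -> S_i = -1*2^i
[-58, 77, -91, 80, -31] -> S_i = Random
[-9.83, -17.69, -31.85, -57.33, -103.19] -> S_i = -9.83*1.80^i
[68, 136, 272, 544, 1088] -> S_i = 68*2^i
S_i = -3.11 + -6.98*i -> [-3.11, -10.09, -17.07, -24.05, -31.03]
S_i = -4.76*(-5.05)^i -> [-4.76, 24.04, -121.39, 613.03, -3095.8]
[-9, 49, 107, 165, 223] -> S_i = -9 + 58*i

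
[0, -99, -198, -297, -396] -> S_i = 0 + -99*i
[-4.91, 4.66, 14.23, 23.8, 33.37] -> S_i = -4.91 + 9.57*i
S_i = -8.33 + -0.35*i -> [-8.33, -8.68, -9.03, -9.38, -9.73]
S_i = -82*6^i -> [-82, -492, -2952, -17712, -106272]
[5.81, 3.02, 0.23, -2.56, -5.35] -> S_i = 5.81 + -2.79*i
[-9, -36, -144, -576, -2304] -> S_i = -9*4^i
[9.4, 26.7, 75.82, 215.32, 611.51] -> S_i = 9.40*2.84^i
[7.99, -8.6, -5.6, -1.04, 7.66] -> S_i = Random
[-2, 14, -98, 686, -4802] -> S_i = -2*-7^i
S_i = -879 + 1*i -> [-879, -878, -877, -876, -875]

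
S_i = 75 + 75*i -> [75, 150, 225, 300, 375]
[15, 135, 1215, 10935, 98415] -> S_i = 15*9^i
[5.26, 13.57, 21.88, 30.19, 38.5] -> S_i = 5.26 + 8.31*i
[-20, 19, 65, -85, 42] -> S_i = Random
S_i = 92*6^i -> [92, 552, 3312, 19872, 119232]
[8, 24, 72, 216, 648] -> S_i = 8*3^i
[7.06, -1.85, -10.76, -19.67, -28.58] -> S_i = 7.06 + -8.91*i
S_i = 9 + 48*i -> [9, 57, 105, 153, 201]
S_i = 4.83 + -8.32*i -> [4.83, -3.49, -11.81, -20.13, -28.45]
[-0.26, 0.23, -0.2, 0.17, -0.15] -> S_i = -0.26*(-0.87)^i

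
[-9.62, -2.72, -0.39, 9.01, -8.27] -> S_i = Random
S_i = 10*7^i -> [10, 70, 490, 3430, 24010]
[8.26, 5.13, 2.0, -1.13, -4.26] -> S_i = 8.26 + -3.13*i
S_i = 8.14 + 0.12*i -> [8.14, 8.26, 8.38, 8.5, 8.62]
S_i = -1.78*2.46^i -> [-1.78, -4.38, -10.77, -26.5, -65.19]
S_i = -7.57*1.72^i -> [-7.57, -13.02, -22.4, -38.52, -66.25]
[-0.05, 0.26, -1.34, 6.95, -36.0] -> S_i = -0.05*(-5.18)^i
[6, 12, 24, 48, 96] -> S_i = 6*2^i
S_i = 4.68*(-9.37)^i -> [4.68, -43.85, 410.89, -3850.03, 36074.82]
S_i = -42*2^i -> [-42, -84, -168, -336, -672]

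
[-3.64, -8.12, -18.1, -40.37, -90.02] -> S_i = -3.64*2.23^i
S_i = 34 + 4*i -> [34, 38, 42, 46, 50]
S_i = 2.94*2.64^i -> [2.94, 7.76, 20.49, 54.1, 142.81]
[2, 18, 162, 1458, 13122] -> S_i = 2*9^i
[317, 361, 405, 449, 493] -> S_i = 317 + 44*i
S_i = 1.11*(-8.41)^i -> [1.11, -9.34, 78.51, -660.25, 5552.74]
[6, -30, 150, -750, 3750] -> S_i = 6*-5^i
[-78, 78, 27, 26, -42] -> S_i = Random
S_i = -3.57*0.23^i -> [-3.57, -0.82, -0.19, -0.04, -0.01]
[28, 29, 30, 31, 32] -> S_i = 28 + 1*i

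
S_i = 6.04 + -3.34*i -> [6.04, 2.7, -0.64, -3.98, -7.32]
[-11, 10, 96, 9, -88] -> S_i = Random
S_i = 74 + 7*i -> [74, 81, 88, 95, 102]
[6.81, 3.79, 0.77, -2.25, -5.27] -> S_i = 6.81 + -3.02*i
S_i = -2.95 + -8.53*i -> [-2.95, -11.48, -20.01, -28.54, -37.07]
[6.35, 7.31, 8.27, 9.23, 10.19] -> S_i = 6.35 + 0.96*i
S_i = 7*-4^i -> [7, -28, 112, -448, 1792]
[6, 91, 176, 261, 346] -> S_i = 6 + 85*i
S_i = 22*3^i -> [22, 66, 198, 594, 1782]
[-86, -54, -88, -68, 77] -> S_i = Random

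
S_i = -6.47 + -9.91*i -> [-6.47, -16.38, -26.29, -36.2, -46.11]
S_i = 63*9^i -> [63, 567, 5103, 45927, 413343]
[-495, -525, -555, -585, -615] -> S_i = -495 + -30*i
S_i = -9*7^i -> [-9, -63, -441, -3087, -21609]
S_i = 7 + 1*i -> [7, 8, 9, 10, 11]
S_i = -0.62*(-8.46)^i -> [-0.62, 5.25, -44.37, 375.41, -3175.95]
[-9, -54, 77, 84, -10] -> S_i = Random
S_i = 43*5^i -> [43, 215, 1075, 5375, 26875]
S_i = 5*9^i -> [5, 45, 405, 3645, 32805]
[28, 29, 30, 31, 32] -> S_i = 28 + 1*i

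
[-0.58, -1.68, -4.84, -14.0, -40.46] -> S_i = -0.58*2.89^i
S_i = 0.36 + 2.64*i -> [0.36, 3.0, 5.64, 8.28, 10.92]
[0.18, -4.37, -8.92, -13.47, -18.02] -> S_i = 0.18 + -4.55*i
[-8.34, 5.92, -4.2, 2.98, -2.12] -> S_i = -8.34*(-0.71)^i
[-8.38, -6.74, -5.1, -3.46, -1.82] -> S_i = -8.38 + 1.64*i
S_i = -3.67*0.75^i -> [-3.67, -2.75, -2.06, -1.55, -1.16]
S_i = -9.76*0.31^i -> [-9.76, -3.03, -0.94, -0.29, -0.09]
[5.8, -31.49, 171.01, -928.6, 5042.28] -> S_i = 5.80*(-5.43)^i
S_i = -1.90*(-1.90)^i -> [-1.9, 3.61, -6.86, 13.03, -24.76]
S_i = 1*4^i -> [1, 4, 16, 64, 256]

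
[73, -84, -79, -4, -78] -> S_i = Random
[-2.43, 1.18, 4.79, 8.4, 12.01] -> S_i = -2.43 + 3.61*i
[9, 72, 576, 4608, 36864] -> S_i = 9*8^i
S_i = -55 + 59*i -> [-55, 4, 63, 122, 181]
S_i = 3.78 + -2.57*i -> [3.78, 1.21, -1.36, -3.93, -6.5]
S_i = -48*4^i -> [-48, -192, -768, -3072, -12288]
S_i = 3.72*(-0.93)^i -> [3.72, -3.46, 3.22, -2.99, 2.78]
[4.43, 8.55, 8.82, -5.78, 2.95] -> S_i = Random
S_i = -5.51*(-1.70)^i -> [-5.51, 9.37, -15.92, 27.07, -46.02]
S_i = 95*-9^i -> [95, -855, 7695, -69255, 623295]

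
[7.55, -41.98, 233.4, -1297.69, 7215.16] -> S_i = 7.55*(-5.56)^i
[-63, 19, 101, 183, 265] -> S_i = -63 + 82*i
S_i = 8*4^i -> [8, 32, 128, 512, 2048]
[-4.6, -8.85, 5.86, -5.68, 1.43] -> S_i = Random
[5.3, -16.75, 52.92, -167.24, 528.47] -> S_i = 5.30*(-3.16)^i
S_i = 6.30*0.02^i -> [6.3, 0.13, 0.0, 0.0, 0.0]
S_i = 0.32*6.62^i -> [0.32, 2.12, 14.02, 92.84, 614.58]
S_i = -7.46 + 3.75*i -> [-7.46, -3.71, 0.04, 3.79, 7.54]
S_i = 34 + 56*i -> [34, 90, 146, 202, 258]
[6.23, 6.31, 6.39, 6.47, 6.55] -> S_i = 6.23 + 0.08*i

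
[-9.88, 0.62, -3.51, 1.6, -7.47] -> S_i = Random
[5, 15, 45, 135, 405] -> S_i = 5*3^i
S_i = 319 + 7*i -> [319, 326, 333, 340, 347]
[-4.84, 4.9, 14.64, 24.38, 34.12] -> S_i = -4.84 + 9.74*i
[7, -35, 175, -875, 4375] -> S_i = 7*-5^i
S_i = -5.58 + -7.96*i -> [-5.58, -13.54, -21.5, -29.46, -37.42]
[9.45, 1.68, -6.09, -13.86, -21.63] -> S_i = 9.45 + -7.77*i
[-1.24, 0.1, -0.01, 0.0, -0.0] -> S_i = -1.24*(-0.08)^i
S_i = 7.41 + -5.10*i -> [7.41, 2.31, -2.79, -7.89, -12.99]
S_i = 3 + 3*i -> [3, 6, 9, 12, 15]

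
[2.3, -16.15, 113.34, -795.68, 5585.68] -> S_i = 2.30*(-7.02)^i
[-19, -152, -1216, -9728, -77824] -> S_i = -19*8^i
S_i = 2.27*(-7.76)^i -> [2.27, -17.62, 136.69, -1060.75, 8231.38]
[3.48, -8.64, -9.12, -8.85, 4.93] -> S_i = Random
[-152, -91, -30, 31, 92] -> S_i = -152 + 61*i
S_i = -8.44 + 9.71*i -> [-8.44, 1.27, 10.98, 20.69, 30.4]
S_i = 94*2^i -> [94, 188, 376, 752, 1504]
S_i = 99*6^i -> [99, 594, 3564, 21384, 128304]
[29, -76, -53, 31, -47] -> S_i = Random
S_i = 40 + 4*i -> [40, 44, 48, 52, 56]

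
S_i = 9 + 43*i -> [9, 52, 95, 138, 181]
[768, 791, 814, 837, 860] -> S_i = 768 + 23*i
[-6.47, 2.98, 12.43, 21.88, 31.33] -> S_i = -6.47 + 9.45*i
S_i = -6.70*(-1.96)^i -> [-6.7, 13.13, -25.74, 50.45, -98.88]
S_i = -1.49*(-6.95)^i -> [-1.49, 10.36, -71.97, 500.2, -3476.37]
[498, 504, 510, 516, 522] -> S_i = 498 + 6*i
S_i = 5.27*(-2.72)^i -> [5.27, -14.33, 38.99, -106.05, 288.46]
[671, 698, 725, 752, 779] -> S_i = 671 + 27*i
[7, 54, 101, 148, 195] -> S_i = 7 + 47*i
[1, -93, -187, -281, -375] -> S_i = 1 + -94*i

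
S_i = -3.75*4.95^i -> [-3.75, -18.56, -91.88, -454.83, -2251.4]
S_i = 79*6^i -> [79, 474, 2844, 17064, 102384]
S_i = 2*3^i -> [2, 6, 18, 54, 162]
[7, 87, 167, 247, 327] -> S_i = 7 + 80*i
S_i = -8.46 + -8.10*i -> [-8.46, -16.56, -24.66, -32.76, -40.86]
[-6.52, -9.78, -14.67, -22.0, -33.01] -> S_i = -6.52*1.50^i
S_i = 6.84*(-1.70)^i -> [6.84, -11.63, 19.77, -33.6, 57.13]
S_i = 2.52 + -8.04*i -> [2.52, -5.52, -13.56, -21.6, -29.64]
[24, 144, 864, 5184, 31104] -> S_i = 24*6^i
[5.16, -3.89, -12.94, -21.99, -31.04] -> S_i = 5.16 + -9.05*i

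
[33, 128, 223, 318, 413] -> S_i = 33 + 95*i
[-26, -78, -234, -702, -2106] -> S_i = -26*3^i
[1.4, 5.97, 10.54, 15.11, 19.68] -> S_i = 1.40 + 4.57*i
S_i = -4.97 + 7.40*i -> [-4.97, 2.43, 9.83, 17.23, 24.63]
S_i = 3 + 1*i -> [3, 4, 5, 6, 7]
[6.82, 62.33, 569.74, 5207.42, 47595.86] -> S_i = 6.82*9.14^i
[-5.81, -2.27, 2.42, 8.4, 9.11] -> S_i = Random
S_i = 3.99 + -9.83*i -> [3.99, -5.84, -15.67, -25.5, -35.33]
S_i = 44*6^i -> [44, 264, 1584, 9504, 57024]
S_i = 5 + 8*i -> [5, 13, 21, 29, 37]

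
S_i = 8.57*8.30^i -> [8.57, 71.13, 590.39, 4900.21, 40671.78]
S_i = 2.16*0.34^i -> [2.16, 0.73, 0.25, 0.08, 0.03]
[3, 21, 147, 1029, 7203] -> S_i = 3*7^i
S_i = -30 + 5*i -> [-30, -25, -20, -15, -10]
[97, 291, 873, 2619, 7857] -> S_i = 97*3^i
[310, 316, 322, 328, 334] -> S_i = 310 + 6*i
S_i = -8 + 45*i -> [-8, 37, 82, 127, 172]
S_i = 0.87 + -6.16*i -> [0.87, -5.29, -11.45, -17.61, -23.77]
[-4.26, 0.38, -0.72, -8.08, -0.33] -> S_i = Random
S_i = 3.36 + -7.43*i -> [3.36, -4.07, -11.5, -18.93, -26.36]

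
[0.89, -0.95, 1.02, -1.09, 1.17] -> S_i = 0.89*(-1.07)^i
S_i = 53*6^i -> [53, 318, 1908, 11448, 68688]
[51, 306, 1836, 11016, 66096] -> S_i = 51*6^i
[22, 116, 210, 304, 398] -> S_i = 22 + 94*i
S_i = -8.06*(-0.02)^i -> [-8.06, 0.16, -0.0, 0.0, -0.0]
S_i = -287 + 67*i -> [-287, -220, -153, -86, -19]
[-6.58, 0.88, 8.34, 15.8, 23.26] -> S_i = -6.58 + 7.46*i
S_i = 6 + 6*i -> [6, 12, 18, 24, 30]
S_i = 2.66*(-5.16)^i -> [2.66, -13.73, 70.82, -365.45, 1885.73]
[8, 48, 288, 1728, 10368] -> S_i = 8*6^i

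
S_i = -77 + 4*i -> [-77, -73, -69, -65, -61]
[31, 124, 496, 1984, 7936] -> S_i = 31*4^i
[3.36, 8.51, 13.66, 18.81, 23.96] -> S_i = 3.36 + 5.15*i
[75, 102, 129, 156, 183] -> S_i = 75 + 27*i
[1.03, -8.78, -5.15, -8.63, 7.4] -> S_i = Random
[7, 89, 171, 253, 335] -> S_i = 7 + 82*i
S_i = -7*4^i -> [-7, -28, -112, -448, -1792]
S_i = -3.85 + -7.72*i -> [-3.85, -11.57, -19.29, -27.01, -34.73]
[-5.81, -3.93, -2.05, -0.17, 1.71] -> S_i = -5.81 + 1.88*i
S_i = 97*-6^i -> [97, -582, 3492, -20952, 125712]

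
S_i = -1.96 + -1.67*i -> [-1.96, -3.63, -5.3, -6.97, -8.64]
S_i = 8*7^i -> [8, 56, 392, 2744, 19208]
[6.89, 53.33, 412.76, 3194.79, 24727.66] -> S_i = 6.89*7.74^i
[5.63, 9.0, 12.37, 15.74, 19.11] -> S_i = 5.63 + 3.37*i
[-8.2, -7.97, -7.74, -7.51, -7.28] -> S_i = -8.20 + 0.23*i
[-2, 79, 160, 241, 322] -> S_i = -2 + 81*i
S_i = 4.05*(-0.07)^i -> [4.05, -0.28, 0.02, -0.0, 0.0]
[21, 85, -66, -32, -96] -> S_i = Random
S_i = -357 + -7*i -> [-357, -364, -371, -378, -385]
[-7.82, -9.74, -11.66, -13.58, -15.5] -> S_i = -7.82 + -1.92*i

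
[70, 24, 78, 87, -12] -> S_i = Random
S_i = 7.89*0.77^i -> [7.89, 6.08, 4.68, 3.6, 2.77]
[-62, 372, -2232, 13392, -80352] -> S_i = -62*-6^i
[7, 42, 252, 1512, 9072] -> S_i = 7*6^i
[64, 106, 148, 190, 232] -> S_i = 64 + 42*i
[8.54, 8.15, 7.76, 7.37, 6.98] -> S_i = 8.54 + -0.39*i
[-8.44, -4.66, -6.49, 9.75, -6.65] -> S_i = Random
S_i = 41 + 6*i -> [41, 47, 53, 59, 65]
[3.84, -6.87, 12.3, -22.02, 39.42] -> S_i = 3.84*(-1.79)^i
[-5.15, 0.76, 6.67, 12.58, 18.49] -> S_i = -5.15 + 5.91*i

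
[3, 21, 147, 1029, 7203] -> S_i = 3*7^i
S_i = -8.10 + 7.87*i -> [-8.1, -0.23, 7.64, 15.51, 23.38]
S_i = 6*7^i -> [6, 42, 294, 2058, 14406]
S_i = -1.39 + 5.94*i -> [-1.39, 4.55, 10.49, 16.43, 22.37]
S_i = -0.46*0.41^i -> [-0.46, -0.19, -0.08, -0.03, -0.01]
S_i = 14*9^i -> [14, 126, 1134, 10206, 91854]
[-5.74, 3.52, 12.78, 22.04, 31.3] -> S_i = -5.74 + 9.26*i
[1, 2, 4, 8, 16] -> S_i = 1*2^i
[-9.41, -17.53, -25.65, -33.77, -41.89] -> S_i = -9.41 + -8.12*i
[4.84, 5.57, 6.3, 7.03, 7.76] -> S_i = 4.84 + 0.73*i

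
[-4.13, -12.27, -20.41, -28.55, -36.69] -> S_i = -4.13 + -8.14*i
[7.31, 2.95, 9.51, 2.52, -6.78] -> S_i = Random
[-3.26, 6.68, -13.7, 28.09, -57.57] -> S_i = -3.26*(-2.05)^i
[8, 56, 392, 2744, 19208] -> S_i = 8*7^i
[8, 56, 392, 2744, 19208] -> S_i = 8*7^i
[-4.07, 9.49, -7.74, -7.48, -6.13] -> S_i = Random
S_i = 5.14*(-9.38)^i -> [5.14, -48.21, 452.24, -4242.01, 39790.05]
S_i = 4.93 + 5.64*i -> [4.93, 10.57, 16.21, 21.85, 27.49]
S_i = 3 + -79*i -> [3, -76, -155, -234, -313]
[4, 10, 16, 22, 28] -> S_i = 4 + 6*i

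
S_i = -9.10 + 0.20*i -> [-9.1, -8.9, -8.7, -8.5, -8.3]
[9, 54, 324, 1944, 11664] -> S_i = 9*6^i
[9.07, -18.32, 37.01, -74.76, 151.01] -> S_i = 9.07*(-2.02)^i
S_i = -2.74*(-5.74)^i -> [-2.74, 15.73, -90.28, 518.19, -2974.39]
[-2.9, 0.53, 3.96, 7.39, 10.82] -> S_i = -2.90 + 3.43*i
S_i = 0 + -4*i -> [0, -4, -8, -12, -16]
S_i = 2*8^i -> [2, 16, 128, 1024, 8192]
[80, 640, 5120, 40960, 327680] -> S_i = 80*8^i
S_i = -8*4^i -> [-8, -32, -128, -512, -2048]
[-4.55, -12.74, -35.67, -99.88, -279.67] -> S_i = -4.55*2.80^i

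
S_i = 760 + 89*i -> [760, 849, 938, 1027, 1116]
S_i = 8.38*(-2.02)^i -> [8.38, -16.93, 34.19, -69.07, 139.52]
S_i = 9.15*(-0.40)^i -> [9.15, -3.66, 1.46, -0.59, 0.23]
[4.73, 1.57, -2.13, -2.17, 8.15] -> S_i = Random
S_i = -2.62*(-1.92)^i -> [-2.62, 5.03, -9.66, 18.54, -35.6]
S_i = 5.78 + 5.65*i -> [5.78, 11.43, 17.08, 22.73, 28.38]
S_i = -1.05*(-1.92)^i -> [-1.05, 2.02, -3.87, 7.43, -14.27]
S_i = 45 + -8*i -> [45, 37, 29, 21, 13]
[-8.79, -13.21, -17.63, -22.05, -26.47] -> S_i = -8.79 + -4.42*i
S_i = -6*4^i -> [-6, -24, -96, -384, -1536]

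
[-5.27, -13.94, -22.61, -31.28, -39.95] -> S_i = -5.27 + -8.67*i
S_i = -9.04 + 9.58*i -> [-9.04, 0.54, 10.12, 19.7, 29.28]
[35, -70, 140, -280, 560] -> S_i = 35*-2^i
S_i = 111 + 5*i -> [111, 116, 121, 126, 131]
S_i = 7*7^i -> [7, 49, 343, 2401, 16807]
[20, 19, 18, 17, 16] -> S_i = 20 + -1*i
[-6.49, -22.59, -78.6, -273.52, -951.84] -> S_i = -6.49*3.48^i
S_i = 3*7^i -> [3, 21, 147, 1029, 7203]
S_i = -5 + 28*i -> [-5, 23, 51, 79, 107]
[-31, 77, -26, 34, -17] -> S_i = Random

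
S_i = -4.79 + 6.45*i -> [-4.79, 1.66, 8.11, 14.56, 21.01]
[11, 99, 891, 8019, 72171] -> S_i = 11*9^i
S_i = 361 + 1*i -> [361, 362, 363, 364, 365]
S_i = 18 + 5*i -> [18, 23, 28, 33, 38]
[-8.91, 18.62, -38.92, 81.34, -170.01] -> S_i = -8.91*(-2.09)^i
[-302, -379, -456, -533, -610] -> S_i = -302 + -77*i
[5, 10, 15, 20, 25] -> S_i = 5 + 5*i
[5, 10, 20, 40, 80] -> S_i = 5*2^i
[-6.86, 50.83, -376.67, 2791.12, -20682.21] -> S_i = -6.86*(-7.41)^i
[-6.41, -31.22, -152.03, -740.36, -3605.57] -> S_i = -6.41*4.87^i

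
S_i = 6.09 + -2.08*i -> [6.09, 4.01, 1.93, -0.15, -2.23]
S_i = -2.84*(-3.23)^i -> [-2.84, 9.17, -29.63, 95.7, -309.12]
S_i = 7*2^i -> [7, 14, 28, 56, 112]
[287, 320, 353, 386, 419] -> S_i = 287 + 33*i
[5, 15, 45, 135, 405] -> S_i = 5*3^i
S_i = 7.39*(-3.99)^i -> [7.39, -29.49, 117.65, -469.42, 1872.99]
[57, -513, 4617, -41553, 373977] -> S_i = 57*-9^i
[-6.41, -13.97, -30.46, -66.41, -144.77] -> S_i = -6.41*2.18^i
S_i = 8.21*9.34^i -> [8.21, 76.68, 716.2, 6689.35, 62478.51]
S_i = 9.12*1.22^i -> [9.12, 11.13, 13.57, 16.56, 20.2]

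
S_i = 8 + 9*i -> [8, 17, 26, 35, 44]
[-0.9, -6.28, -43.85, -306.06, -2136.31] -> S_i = -0.90*6.98^i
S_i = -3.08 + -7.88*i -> [-3.08, -10.96, -18.84, -26.72, -34.6]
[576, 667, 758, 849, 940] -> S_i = 576 + 91*i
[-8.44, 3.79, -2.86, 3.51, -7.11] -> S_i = Random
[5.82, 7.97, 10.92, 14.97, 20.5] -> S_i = 5.82*1.37^i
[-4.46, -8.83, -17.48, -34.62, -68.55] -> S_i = -4.46*1.98^i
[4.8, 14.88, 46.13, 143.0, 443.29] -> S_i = 4.80*3.10^i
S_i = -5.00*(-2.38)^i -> [-5.0, 11.9, -28.32, 67.41, -160.43]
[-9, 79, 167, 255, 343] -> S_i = -9 + 88*i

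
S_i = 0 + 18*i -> [0, 18, 36, 54, 72]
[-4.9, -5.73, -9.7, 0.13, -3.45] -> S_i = Random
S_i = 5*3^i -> [5, 15, 45, 135, 405]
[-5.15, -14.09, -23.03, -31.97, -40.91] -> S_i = -5.15 + -8.94*i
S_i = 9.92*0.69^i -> [9.92, 6.84, 4.72, 3.26, 2.25]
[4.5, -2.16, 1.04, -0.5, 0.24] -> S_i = 4.50*(-0.48)^i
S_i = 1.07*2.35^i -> [1.07, 2.51, 5.91, 13.89, 32.63]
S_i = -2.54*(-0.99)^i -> [-2.54, 2.51, -2.49, 2.46, -2.44]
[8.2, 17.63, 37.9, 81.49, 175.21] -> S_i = 8.20*2.15^i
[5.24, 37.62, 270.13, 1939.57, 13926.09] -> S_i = 5.24*7.18^i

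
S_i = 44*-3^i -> [44, -132, 396, -1188, 3564]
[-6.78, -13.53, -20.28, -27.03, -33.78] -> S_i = -6.78 + -6.75*i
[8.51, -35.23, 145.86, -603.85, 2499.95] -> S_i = 8.51*(-4.14)^i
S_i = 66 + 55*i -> [66, 121, 176, 231, 286]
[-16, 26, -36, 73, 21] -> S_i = Random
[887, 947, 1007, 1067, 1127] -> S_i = 887 + 60*i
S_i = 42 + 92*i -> [42, 134, 226, 318, 410]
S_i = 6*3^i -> [6, 18, 54, 162, 486]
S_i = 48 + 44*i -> [48, 92, 136, 180, 224]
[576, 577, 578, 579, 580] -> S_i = 576 + 1*i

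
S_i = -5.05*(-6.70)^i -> [-5.05, 33.84, -226.69, 1518.85, -10176.32]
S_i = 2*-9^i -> [2, -18, 162, -1458, 13122]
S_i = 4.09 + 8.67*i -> [4.09, 12.76, 21.43, 30.1, 38.77]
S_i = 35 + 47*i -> [35, 82, 129, 176, 223]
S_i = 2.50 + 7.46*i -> [2.5, 9.96, 17.42, 24.88, 32.34]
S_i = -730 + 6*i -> [-730, -724, -718, -712, -706]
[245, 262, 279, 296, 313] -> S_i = 245 + 17*i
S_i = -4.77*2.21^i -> [-4.77, -10.54, -23.3, -51.49, -113.79]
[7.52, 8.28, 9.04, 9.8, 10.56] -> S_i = 7.52 + 0.76*i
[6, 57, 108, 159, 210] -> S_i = 6 + 51*i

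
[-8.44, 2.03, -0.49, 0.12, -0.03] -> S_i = -8.44*(-0.24)^i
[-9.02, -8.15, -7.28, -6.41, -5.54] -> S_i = -9.02 + 0.87*i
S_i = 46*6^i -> [46, 276, 1656, 9936, 59616]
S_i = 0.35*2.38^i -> [0.35, 0.83, 1.98, 4.72, 11.23]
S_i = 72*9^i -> [72, 648, 5832, 52488, 472392]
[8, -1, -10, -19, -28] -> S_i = 8 + -9*i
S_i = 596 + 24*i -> [596, 620, 644, 668, 692]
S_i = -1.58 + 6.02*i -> [-1.58, 4.44, 10.46, 16.48, 22.5]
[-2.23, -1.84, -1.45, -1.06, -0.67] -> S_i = -2.23 + 0.39*i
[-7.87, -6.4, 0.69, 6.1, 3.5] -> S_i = Random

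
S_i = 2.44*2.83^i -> [2.44, 6.91, 19.54, 55.3, 156.51]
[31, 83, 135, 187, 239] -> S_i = 31 + 52*i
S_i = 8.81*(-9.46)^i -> [8.81, -83.34, 788.42, -7458.46, 70557.06]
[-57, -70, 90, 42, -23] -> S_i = Random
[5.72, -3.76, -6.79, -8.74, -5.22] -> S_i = Random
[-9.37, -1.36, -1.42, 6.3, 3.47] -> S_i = Random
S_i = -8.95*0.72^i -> [-8.95, -6.44, -4.64, -3.34, -2.41]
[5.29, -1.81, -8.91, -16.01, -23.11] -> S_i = 5.29 + -7.10*i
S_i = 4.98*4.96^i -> [4.98, 24.7, 122.52, 607.68, 3014.09]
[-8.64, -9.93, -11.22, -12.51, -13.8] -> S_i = -8.64 + -1.29*i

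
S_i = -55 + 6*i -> [-55, -49, -43, -37, -31]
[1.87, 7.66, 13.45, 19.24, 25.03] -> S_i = 1.87 + 5.79*i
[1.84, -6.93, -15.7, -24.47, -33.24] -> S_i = 1.84 + -8.77*i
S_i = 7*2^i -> [7, 14, 28, 56, 112]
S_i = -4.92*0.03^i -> [-4.92, -0.15, -0.0, -0.0, -0.0]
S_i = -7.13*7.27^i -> [-7.13, -51.84, -376.84, -2739.64, -19917.15]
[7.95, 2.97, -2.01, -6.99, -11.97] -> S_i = 7.95 + -4.98*i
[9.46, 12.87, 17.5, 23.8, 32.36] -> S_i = 9.46*1.36^i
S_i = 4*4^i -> [4, 16, 64, 256, 1024]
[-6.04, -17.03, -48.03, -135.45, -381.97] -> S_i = -6.04*2.82^i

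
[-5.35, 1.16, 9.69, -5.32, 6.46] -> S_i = Random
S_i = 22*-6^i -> [22, -132, 792, -4752, 28512]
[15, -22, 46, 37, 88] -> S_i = Random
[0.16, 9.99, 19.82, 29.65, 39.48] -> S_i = 0.16 + 9.83*i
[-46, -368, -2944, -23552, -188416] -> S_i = -46*8^i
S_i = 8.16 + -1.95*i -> [8.16, 6.21, 4.26, 2.31, 0.36]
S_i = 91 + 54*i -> [91, 145, 199, 253, 307]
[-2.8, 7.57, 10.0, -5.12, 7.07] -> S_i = Random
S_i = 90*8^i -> [90, 720, 5760, 46080, 368640]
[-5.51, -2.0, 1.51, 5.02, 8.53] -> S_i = -5.51 + 3.51*i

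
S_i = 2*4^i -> [2, 8, 32, 128, 512]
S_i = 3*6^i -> [3, 18, 108, 648, 3888]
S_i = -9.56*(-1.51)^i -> [-9.56, 14.44, -21.8, 32.91, -49.7]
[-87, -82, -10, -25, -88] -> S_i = Random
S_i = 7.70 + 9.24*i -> [7.7, 16.94, 26.18, 35.42, 44.66]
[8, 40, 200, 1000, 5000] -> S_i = 8*5^i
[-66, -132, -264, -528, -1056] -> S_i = -66*2^i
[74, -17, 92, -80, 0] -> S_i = Random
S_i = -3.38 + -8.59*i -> [-3.38, -11.97, -20.56, -29.15, -37.74]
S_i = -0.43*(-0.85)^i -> [-0.43, 0.37, -0.31, 0.26, -0.22]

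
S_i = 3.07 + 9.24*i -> [3.07, 12.31, 21.55, 30.79, 40.03]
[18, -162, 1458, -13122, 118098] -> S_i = 18*-9^i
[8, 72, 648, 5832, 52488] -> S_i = 8*9^i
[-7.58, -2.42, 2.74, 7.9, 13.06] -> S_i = -7.58 + 5.16*i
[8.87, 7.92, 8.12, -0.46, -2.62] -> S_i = Random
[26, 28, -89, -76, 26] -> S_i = Random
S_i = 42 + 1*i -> [42, 43, 44, 45, 46]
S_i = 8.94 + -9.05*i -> [8.94, -0.11, -9.16, -18.21, -27.26]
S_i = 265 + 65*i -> [265, 330, 395, 460, 525]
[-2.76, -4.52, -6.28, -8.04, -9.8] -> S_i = -2.76 + -1.76*i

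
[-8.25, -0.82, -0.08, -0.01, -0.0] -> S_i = -8.25*0.10^i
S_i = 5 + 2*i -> [5, 7, 9, 11, 13]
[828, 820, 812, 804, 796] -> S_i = 828 + -8*i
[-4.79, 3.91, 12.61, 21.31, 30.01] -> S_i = -4.79 + 8.70*i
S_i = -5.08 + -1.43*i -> [-5.08, -6.51, -7.94, -9.37, -10.8]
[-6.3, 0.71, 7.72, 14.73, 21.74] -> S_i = -6.30 + 7.01*i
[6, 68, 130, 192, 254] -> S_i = 6 + 62*i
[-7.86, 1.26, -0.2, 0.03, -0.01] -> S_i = -7.86*(-0.16)^i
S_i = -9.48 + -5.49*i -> [-9.48, -14.97, -20.46, -25.95, -31.44]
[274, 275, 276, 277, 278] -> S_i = 274 + 1*i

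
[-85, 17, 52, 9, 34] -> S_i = Random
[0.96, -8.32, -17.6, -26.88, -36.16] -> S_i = 0.96 + -9.28*i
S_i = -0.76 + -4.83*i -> [-0.76, -5.59, -10.42, -15.25, -20.08]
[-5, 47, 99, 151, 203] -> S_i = -5 + 52*i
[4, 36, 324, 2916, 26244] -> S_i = 4*9^i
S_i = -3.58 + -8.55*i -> [-3.58, -12.13, -20.68, -29.23, -37.78]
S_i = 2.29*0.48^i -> [2.29, 1.1, 0.53, 0.25, 0.12]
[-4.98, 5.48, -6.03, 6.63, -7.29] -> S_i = -4.98*(-1.10)^i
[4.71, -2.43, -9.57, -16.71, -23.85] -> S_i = 4.71 + -7.14*i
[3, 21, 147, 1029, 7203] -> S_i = 3*7^i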